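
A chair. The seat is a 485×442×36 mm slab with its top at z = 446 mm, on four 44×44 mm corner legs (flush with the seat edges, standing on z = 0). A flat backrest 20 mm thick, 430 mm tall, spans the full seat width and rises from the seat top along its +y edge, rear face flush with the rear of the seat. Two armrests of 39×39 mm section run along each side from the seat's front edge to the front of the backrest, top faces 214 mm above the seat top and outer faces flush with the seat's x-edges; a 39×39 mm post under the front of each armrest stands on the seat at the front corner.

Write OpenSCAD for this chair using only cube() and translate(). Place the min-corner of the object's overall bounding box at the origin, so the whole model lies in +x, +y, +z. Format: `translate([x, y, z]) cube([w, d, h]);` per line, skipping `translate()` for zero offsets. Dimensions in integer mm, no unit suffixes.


// leg_h = 446 - 36 = 410
// arm post h = 214 - 39 = 175
translate([0, 0, 410]) cube([485, 442, 36]);
cube([44, 44, 410]);
translate([441, 0, 0]) cube([44, 44, 410]);
translate([0, 398, 0]) cube([44, 44, 410]);
translate([441, 398, 0]) cube([44, 44, 410]);
translate([0, 422, 446]) cube([485, 20, 430]);
translate([0, 0, 621]) cube([39, 422, 39]);
translate([446, 0, 621]) cube([39, 422, 39]);
translate([0, 0, 446]) cube([39, 39, 175]);
translate([446, 0, 446]) cube([39, 39, 175]);


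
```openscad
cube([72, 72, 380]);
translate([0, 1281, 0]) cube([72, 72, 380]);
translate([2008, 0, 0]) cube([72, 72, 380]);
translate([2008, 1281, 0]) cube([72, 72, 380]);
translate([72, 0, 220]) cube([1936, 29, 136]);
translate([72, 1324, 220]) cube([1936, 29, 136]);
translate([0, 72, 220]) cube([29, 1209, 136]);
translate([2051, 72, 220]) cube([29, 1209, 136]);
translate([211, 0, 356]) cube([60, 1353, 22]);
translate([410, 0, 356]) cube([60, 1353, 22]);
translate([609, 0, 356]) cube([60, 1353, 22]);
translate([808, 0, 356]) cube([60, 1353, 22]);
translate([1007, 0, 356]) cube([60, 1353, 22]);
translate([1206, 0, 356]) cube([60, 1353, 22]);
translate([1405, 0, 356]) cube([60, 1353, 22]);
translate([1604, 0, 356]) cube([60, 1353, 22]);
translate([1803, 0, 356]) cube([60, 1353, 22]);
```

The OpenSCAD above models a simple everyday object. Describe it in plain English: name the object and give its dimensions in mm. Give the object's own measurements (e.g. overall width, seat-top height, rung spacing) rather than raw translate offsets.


A bed frame 2080 mm long (x) by 1353 mm wide (y). Four 72×72 mm corner posts, 380 mm tall, at the corners of the footprint. Four rails of 29 mm thickness and 136 mm height run between adjacent posts with their undersides at z = 220 mm, their outer faces flush with the outside of the frame (the two x-running rails run between the posts' inner faces; the two y-running rails run between the posts' inner faces). 9 slats, each 60 mm wide (x) and 22 mm thick, lie across the top of the two x-running rails, running the full 1353 mm width of the frame in y; along x they sit between the end posts with a 139 mm gap after the −x posts and between neighbouring slats, leaving 145 mm before the +x posts.


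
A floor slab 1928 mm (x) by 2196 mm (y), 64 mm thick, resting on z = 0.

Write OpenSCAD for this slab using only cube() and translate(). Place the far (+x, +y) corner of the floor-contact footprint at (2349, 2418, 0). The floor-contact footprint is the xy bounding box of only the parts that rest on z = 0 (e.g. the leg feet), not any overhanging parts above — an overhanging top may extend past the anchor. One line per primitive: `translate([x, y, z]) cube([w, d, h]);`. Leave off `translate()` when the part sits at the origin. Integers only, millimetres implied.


translate([421, 222, 0]) cube([1928, 2196, 64]);


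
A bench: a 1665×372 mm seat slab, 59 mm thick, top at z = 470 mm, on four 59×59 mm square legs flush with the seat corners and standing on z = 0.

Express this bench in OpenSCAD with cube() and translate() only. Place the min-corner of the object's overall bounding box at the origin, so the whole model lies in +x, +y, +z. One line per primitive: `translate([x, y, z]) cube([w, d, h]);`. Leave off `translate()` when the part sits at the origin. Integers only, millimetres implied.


// leg_h = 470 − 59 = 411
translate([0, 0, 411]) cube([1665, 372, 59]);
cube([59, 59, 411]);
translate([0, 313, 0]) cube([59, 59, 411]);
translate([1606, 0, 0]) cube([59, 59, 411]);
translate([1606, 313, 0]) cube([59, 59, 411]);


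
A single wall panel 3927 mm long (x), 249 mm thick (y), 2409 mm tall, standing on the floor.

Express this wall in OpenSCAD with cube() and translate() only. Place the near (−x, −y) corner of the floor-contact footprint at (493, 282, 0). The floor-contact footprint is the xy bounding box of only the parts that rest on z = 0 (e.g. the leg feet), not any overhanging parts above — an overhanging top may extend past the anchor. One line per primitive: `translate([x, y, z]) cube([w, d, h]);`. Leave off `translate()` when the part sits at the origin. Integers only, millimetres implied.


translate([493, 282, 0]) cube([3927, 249, 2409]);


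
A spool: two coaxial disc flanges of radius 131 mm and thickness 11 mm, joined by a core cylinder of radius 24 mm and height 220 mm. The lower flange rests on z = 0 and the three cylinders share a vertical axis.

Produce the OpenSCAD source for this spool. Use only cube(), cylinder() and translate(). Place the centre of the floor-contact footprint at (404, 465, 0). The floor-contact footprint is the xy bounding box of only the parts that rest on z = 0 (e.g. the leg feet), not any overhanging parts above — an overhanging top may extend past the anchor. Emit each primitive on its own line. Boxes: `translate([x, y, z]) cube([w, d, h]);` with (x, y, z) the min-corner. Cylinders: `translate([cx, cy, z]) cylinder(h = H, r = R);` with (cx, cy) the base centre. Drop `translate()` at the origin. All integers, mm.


translate([404, 465, 0]) cylinder(h = 11, r = 131);
translate([404, 465, 11]) cylinder(h = 220, r = 24);
translate([404, 465, 231]) cylinder(h = 11, r = 131);


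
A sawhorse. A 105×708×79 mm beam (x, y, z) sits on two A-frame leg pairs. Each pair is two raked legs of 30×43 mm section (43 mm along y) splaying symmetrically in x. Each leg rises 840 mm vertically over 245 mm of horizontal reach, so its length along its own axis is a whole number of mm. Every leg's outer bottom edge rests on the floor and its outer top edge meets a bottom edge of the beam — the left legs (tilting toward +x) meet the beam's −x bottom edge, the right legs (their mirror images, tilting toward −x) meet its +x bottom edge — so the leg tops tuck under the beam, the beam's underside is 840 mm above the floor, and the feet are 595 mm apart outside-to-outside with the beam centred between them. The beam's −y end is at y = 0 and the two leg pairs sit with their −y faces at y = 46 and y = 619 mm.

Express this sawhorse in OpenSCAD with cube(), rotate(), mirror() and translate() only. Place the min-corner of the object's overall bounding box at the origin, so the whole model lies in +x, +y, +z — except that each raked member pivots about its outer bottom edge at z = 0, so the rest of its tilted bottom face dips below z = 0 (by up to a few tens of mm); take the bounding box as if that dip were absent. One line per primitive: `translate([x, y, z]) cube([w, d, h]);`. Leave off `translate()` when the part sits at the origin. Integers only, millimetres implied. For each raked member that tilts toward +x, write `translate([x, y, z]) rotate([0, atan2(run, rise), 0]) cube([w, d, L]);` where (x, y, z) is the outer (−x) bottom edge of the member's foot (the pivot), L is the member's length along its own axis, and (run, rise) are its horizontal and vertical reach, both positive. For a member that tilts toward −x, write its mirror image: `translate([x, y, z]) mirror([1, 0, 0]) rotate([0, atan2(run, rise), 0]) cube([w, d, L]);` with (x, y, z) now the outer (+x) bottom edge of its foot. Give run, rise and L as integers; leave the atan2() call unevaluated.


translate([245, 0, 840]) cube([105, 708, 79]);
translate([0, 46, 0]) rotate([0, atan2(245, 840), 0]) cube([30, 43, 875]);
translate([595, 46, 0]) mirror([1, 0, 0]) rotate([0, atan2(245, 840), 0]) cube([30, 43, 875]);
translate([0, 619, 0]) rotate([0, atan2(245, 840), 0]) cube([30, 43, 875]);
translate([595, 619, 0]) mirror([1, 0, 0]) rotate([0, atan2(245, 840), 0]) cube([30, 43, 875]);


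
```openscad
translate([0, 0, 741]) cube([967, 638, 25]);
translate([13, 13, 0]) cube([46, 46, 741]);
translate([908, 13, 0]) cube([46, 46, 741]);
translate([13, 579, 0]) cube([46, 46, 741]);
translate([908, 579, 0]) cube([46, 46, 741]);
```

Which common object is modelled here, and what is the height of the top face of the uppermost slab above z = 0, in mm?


A table. The table height is 766 mm.

A 967×638×25 slab sits at z = 741 on four 46 mm square posts — a table. The top surface is at 741 + 25 = 766 mm.


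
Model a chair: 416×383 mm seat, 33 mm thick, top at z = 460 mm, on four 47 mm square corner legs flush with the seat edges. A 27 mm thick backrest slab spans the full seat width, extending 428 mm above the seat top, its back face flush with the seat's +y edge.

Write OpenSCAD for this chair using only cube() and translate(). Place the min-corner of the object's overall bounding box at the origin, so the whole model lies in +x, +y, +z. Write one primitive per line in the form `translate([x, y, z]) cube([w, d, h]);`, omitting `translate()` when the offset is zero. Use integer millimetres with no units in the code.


translate([0, 0, 427]) cube([416, 383, 33]);
cube([47, 47, 427]);
translate([369, 0, 0]) cube([47, 47, 427]);
translate([0, 336, 0]) cube([47, 47, 427]);
translate([369, 336, 0]) cube([47, 47, 427]);
translate([0, 356, 460]) cube([416, 27, 428]);


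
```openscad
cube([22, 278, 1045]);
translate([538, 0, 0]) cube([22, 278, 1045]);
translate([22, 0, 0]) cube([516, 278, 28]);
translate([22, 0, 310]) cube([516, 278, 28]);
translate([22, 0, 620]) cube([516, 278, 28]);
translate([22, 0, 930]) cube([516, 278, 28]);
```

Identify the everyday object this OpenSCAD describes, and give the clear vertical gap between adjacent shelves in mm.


A bookshelf. The clear shelf gap is 282 mm.

Two tall side panels with 4 horizontal boards between them — a bookshelf. The first two shelf undersides are at z = 0 and z = 310; with shelf thickness 28, the clear gap is 310 − 0 − 28 = 282 mm.


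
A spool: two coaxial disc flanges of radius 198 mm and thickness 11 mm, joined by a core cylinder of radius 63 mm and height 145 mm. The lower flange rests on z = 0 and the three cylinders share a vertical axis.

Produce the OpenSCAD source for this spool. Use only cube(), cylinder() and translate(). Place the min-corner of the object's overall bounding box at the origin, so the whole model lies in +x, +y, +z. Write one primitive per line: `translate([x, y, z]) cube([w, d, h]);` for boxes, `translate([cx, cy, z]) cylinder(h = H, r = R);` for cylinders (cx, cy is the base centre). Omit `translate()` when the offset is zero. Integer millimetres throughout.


translate([198, 198, 0]) cylinder(h = 11, r = 198);
translate([198, 198, 11]) cylinder(h = 145, r = 63);
translate([198, 198, 156]) cylinder(h = 11, r = 198);


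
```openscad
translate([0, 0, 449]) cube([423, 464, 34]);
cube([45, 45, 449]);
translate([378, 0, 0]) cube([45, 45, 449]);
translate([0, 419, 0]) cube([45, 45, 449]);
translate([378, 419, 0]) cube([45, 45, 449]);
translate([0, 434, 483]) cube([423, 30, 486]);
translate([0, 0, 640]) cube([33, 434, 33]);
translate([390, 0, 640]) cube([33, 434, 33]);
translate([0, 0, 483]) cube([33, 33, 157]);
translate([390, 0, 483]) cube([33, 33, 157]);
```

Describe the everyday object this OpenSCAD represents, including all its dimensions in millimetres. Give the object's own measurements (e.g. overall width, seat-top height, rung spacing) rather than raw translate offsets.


A chair. The seat is a 423×464×34 mm slab with its top at z = 483 mm, on four 45×45 mm corner legs (flush with the seat edges, standing on z = 0). A flat backrest 30 mm thick, 486 mm tall, spans the full seat width and rises from the seat top along its +y edge, rear face flush with the rear of the seat. Two armrests of 33×33 mm section run along each side from the seat's front edge to the front of the backrest, top faces 190 mm above the seat top and outer faces flush with the seat's x-edges; a 33×33 mm post under the front of each armrest stands on the seat at the front corner.


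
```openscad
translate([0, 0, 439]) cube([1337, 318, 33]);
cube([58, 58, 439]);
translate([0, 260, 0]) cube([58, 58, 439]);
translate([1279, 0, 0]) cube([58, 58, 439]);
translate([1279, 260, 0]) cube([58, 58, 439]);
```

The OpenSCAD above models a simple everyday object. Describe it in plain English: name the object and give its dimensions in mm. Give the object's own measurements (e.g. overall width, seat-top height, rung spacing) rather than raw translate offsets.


A long wooden bench with a 1337 mm (x) × 318 mm (y) seat, 33 mm thick, its top surface 472 mm above the floor. Four 58 mm square legs at the seat corners, flush with the edges, run from z = 0 to the seat underside.


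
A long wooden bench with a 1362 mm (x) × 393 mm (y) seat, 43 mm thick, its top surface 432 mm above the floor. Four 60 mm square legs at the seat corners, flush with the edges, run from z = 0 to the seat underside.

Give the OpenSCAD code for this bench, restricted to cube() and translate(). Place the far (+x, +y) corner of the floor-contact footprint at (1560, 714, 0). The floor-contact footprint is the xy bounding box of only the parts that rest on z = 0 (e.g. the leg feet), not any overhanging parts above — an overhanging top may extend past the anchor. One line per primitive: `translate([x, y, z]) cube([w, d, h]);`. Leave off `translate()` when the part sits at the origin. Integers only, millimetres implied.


// leg_h = 432 − 43 = 389
translate([198, 321, 389]) cube([1362, 393, 43]);
translate([198, 321, 0]) cube([60, 60, 389]);
translate([198, 654, 0]) cube([60, 60, 389]);
translate([1500, 321, 0]) cube([60, 60, 389]);
translate([1500, 654, 0]) cube([60, 60, 389]);


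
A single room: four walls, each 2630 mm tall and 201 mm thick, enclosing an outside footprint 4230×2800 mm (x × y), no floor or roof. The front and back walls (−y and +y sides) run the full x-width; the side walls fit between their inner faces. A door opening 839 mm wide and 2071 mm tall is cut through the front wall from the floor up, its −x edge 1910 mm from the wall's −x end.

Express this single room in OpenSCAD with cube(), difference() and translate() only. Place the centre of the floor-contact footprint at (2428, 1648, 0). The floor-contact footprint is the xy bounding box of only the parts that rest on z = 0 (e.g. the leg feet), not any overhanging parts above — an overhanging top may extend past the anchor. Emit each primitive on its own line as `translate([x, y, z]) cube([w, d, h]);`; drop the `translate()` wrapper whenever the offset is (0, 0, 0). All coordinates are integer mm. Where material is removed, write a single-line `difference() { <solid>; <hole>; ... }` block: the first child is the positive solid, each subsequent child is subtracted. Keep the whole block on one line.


difference() { translate([313, 248, 0]) cube([4230, 201, 2630]); translate([2223, 248, 0]) cube([839, 201, 2071]); }
translate([313, 2847, 0]) cube([4230, 201, 2630]);
translate([313, 449, 0]) cube([201, 2398, 2630]);
translate([4342, 449, 0]) cube([201, 2398, 2630]);


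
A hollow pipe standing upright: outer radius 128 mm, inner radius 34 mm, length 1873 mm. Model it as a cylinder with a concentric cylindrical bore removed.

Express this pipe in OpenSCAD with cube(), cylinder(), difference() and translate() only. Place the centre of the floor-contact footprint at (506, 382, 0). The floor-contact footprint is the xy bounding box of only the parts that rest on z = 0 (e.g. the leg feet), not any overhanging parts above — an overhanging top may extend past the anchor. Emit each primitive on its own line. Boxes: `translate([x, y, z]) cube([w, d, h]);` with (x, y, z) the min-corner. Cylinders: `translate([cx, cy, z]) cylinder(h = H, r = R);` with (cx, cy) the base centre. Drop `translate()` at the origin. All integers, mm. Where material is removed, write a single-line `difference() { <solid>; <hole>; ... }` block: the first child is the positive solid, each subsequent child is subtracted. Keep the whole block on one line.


difference() { translate([506, 382, 0]) cylinder(h = 1873, r = 128); translate([506, 382, 0]) cylinder(h = 1873, r = 34); }


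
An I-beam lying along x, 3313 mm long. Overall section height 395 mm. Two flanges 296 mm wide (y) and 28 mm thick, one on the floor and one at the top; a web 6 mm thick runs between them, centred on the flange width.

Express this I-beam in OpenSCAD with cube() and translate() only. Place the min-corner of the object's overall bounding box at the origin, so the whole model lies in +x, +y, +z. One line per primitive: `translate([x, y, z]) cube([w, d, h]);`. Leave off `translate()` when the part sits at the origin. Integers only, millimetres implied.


cube([3313, 296, 28]);
translate([0, 145, 28]) cube([3313, 6, 339]);
translate([0, 0, 367]) cube([3313, 296, 28]);


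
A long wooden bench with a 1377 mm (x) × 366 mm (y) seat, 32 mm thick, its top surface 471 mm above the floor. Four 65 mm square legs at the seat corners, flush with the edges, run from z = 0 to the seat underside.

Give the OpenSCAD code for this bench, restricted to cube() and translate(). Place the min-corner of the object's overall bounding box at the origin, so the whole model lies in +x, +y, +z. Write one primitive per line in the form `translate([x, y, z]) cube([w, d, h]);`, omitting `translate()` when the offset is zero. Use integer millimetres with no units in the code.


// leg_h = 471 − 32 = 439
translate([0, 0, 439]) cube([1377, 366, 32]);
cube([65, 65, 439]);
translate([0, 301, 0]) cube([65, 65, 439]);
translate([1312, 0, 0]) cube([65, 65, 439]);
translate([1312, 301, 0]) cube([65, 65, 439]);


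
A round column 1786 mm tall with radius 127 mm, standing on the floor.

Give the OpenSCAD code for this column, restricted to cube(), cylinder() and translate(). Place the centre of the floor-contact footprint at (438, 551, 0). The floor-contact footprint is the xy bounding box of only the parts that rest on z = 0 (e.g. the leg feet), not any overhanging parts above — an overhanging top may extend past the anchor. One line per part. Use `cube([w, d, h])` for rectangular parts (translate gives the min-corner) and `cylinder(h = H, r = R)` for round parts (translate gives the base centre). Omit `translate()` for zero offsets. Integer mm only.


translate([438, 551, 0]) cylinder(h = 1786, r = 127);


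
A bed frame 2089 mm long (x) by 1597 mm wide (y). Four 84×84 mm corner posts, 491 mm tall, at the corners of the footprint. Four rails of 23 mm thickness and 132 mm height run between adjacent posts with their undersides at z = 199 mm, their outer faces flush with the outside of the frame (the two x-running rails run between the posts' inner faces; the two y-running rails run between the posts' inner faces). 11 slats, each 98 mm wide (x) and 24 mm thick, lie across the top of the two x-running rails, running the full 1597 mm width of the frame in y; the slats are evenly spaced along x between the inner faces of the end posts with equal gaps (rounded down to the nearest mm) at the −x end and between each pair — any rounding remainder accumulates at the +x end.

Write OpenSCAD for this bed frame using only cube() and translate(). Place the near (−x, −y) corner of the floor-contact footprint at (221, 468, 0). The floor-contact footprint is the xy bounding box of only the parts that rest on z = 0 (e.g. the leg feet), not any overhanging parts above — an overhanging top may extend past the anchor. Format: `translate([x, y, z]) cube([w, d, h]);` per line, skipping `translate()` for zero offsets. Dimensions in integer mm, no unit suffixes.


translate([221, 468, 0]) cube([84, 84, 491]);
translate([221, 1981, 0]) cube([84, 84, 491]);
translate([2226, 468, 0]) cube([84, 84, 491]);
translate([2226, 1981, 0]) cube([84, 84, 491]);
translate([305, 468, 199]) cube([1921, 23, 132]);
translate([305, 2042, 199]) cube([1921, 23, 132]);
translate([221, 552, 199]) cube([23, 1429, 132]);
translate([2287, 552, 199]) cube([23, 1429, 132]);
translate([375, 468, 331]) cube([98, 1597, 24]);
translate([543, 468, 331]) cube([98, 1597, 24]);
translate([711, 468, 331]) cube([98, 1597, 24]);
translate([879, 468, 331]) cube([98, 1597, 24]);
translate([1047, 468, 331]) cube([98, 1597, 24]);
translate([1215, 468, 331]) cube([98, 1597, 24]);
translate([1383, 468, 331]) cube([98, 1597, 24]);
translate([1551, 468, 331]) cube([98, 1597, 24]);
translate([1719, 468, 331]) cube([98, 1597, 24]);
translate([1887, 468, 331]) cube([98, 1597, 24]);
translate([2055, 468, 331]) cube([98, 1597, 24]);


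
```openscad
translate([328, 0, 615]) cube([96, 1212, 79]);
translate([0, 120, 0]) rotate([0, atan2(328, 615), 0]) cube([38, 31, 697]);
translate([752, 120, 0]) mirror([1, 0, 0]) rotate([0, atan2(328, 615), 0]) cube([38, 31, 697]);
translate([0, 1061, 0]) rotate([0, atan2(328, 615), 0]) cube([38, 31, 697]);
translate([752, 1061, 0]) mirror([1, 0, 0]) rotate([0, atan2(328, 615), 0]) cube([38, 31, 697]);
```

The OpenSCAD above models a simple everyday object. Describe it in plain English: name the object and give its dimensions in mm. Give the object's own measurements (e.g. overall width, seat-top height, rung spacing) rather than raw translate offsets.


A sawhorse. A 96×1212×79 mm beam (x, y, z) sits on two A-frame leg pairs. Each pair is two raked legs of 38×31 mm section (31 mm along y) splaying symmetrically in x. Each leg rises 615 mm vertically over 328 mm of horizontal reach and is 697 mm long along its own axis. Every leg's outer bottom edge rests on the floor and its outer top edge meets a bottom edge of the beam — the left legs (tilting toward +x) meet the beam's −x bottom edge, the right legs (their mirror images, tilting toward −x) meet its +x bottom edge — so the leg tops tuck under the beam, the beam's underside is 615 mm above the floor, and the feet are 752 mm apart outside-to-outside with the beam centred between them. The two leg pairs are set in 120 mm from either end of the beam.


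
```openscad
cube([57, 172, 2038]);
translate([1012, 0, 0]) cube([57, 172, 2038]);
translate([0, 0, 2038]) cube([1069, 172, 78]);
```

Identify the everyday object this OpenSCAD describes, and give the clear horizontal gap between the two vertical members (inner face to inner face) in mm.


A door frame. The clear opening width is 955 mm.

Two 2038 mm tall posts with a header on top — a door frame. The left jamb is 57 mm wide at x = 0; the right jamb starts at x = 1012. The clear opening is 1012 − 57 = 955 mm.


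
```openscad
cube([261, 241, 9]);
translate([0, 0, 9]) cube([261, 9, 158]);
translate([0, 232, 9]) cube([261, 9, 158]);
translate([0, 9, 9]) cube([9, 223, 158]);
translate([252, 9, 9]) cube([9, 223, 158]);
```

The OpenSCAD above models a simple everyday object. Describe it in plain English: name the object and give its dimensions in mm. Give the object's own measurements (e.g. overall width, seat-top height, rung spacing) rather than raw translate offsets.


An open-topped rectangular box: outside dimensions 261×241×167 mm, with a uniform wall and base thickness of 9 mm. The base is a full 261×241 slab on the floor; four walls sit on top of the base. The front and back walls (the −y and +y sides) span the full width; the two side walls fit between them.


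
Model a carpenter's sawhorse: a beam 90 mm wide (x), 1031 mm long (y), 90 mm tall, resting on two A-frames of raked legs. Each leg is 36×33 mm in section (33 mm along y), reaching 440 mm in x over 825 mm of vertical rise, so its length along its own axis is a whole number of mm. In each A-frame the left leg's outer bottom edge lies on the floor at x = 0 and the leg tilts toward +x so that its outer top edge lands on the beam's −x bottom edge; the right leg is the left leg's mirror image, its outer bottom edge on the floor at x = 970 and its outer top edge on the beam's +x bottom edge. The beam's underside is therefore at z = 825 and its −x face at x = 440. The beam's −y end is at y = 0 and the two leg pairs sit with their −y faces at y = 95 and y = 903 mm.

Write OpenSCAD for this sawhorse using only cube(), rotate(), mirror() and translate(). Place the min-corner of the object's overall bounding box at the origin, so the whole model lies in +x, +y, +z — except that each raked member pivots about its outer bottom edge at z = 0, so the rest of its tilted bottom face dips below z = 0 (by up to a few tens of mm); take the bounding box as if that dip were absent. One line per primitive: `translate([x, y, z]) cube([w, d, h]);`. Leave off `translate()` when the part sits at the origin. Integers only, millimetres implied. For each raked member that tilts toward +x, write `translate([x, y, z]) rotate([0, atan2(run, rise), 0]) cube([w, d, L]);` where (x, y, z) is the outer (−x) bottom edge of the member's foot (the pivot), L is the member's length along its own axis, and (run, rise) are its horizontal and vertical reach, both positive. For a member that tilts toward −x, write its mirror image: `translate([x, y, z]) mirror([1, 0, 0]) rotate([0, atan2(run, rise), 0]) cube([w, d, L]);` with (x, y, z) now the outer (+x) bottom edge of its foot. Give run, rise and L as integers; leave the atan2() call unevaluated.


// leg length = √(440² + 825²) = 935
// right-leg outer foot x = 2·440 + 90 = 970
// beam min-corner = (440, 0, 825)
translate([440, 0, 825]) cube([90, 1031, 90]);
translate([0, 95, 0]) rotate([0, atan2(440, 825), 0]) cube([36, 33, 935]);
translate([970, 95, 0]) mirror([1, 0, 0]) rotate([0, atan2(440, 825), 0]) cube([36, 33, 935]);
translate([0, 903, 0]) rotate([0, atan2(440, 825), 0]) cube([36, 33, 935]);
translate([970, 903, 0]) mirror([1, 0, 0]) rotate([0, atan2(440, 825), 0]) cube([36, 33, 935]);


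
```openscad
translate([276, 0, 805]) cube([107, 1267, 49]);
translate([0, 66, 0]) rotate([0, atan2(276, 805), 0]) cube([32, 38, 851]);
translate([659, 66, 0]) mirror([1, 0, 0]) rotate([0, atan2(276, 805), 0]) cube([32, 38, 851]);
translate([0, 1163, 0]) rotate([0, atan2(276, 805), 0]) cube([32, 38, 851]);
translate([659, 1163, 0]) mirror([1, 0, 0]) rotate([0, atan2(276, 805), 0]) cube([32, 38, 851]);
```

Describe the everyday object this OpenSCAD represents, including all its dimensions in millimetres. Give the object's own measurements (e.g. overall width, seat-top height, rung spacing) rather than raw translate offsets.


A sawhorse. A 107×1267×49 mm beam (x, y, z) sits on two A-frame leg pairs. Each pair is two raked legs of 32×38 mm section (38 mm along y) splaying symmetrically in x. Each leg rises 805 mm vertically over 276 mm of horizontal reach and is 851 mm long along its own axis. Every leg's outer bottom edge rests on the floor and its outer top edge meets a bottom edge of the beam — the left legs (tilting toward +x) meet the beam's −x bottom edge, the right legs (their mirror images, tilting toward −x) meet its +x bottom edge — so the leg tops tuck under the beam, the beam's underside is 805 mm above the floor, and the feet are 659 mm apart outside-to-outside with the beam centred between them. The two leg pairs are set in 66 mm from either end of the beam.


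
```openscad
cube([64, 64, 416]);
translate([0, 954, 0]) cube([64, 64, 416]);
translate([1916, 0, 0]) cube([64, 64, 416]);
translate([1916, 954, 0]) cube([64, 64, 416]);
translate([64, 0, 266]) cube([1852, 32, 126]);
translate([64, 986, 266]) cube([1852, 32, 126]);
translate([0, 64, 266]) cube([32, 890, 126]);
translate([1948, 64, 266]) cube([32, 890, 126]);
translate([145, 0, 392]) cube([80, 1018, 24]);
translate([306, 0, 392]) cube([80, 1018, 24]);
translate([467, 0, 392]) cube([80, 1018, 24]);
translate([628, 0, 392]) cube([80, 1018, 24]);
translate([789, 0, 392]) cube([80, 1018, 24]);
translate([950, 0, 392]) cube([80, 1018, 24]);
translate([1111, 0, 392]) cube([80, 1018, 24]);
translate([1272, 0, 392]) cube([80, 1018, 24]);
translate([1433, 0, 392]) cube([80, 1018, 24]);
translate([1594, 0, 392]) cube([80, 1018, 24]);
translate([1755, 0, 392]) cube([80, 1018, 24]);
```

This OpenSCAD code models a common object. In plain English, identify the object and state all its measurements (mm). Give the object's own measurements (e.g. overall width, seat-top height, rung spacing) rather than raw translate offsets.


A bed frame 1980 mm long (x) by 1018 mm wide (y). Four 64×64 mm corner posts, 416 mm tall, at the corners of the footprint. Four rails of 32 mm thickness and 126 mm height run between adjacent posts with their undersides at z = 266 mm, their outer faces flush with the outside of the frame (the two x-running rails run between the posts' inner faces; the two y-running rails run between the posts' inner faces). 11 slats, each 80 mm wide (x) and 24 mm thick, lie across the top of the two x-running rails, running the full 1018 mm width of the frame in y; along x they sit between the end posts with a 81 mm gap after the −x posts and between neighbouring slats and before the +x posts.


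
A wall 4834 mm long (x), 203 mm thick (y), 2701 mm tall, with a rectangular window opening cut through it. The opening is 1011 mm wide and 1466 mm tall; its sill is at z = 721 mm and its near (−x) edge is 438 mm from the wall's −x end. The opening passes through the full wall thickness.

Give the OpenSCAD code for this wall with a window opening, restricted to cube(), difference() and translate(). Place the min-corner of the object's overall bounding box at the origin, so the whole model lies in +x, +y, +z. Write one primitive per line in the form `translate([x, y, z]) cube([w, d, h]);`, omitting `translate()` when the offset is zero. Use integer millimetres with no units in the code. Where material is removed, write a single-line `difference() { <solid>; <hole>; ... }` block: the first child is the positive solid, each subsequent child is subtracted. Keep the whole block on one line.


difference() { cube([4834, 203, 2701]); translate([438, 0, 721]) cube([1011, 203, 1466]); }


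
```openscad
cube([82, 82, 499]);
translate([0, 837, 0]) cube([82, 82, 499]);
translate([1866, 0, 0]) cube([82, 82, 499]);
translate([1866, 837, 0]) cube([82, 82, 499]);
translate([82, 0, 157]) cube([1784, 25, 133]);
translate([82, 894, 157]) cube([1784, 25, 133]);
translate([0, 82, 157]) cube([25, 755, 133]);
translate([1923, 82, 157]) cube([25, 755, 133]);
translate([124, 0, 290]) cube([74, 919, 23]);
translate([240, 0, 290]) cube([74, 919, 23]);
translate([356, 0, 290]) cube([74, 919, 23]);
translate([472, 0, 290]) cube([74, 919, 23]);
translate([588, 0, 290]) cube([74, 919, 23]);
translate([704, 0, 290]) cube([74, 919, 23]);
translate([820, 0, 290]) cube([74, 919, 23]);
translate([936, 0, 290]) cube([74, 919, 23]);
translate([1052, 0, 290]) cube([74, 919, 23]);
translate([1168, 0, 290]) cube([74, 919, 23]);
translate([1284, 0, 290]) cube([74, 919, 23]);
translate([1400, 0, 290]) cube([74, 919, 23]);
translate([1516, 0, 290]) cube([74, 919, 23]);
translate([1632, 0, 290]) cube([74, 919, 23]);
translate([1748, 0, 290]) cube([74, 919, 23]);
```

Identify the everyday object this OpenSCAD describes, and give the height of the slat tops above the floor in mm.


A bed frame. The slat-top height is 313 mm.

Four posts, four rails, and a row of slats — a bed frame. Slats sit on the rails at z = 157 + 133 = 290; with slat thickness 23, the top is 313 mm.


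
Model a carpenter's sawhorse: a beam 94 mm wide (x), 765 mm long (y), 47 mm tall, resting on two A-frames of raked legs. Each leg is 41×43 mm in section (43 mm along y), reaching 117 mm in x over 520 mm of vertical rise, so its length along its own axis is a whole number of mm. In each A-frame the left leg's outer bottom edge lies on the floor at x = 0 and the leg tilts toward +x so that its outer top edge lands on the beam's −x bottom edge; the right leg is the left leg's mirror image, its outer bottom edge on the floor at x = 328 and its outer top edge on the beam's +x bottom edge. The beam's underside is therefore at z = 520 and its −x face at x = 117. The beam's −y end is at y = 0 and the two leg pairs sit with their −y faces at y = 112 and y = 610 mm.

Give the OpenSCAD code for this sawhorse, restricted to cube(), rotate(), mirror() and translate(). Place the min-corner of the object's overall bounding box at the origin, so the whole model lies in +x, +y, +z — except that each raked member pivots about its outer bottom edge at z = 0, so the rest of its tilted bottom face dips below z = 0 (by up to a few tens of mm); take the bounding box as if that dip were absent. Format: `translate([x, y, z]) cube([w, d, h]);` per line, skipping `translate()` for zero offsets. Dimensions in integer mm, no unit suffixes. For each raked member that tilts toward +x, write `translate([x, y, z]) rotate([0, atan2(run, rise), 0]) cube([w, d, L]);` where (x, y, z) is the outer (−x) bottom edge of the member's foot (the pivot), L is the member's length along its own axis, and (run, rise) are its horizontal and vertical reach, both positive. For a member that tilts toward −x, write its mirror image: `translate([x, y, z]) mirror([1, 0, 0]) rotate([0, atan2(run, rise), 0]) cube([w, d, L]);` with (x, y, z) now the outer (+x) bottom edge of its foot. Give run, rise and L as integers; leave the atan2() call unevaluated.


translate([117, 0, 520]) cube([94, 765, 47]);
translate([0, 112, 0]) rotate([0, atan2(117, 520), 0]) cube([41, 43, 533]);
translate([328, 112, 0]) mirror([1, 0, 0]) rotate([0, atan2(117, 520), 0]) cube([41, 43, 533]);
translate([0, 610, 0]) rotate([0, atan2(117, 520), 0]) cube([41, 43, 533]);
translate([328, 610, 0]) mirror([1, 0, 0]) rotate([0, atan2(117, 520), 0]) cube([41, 43, 533]);


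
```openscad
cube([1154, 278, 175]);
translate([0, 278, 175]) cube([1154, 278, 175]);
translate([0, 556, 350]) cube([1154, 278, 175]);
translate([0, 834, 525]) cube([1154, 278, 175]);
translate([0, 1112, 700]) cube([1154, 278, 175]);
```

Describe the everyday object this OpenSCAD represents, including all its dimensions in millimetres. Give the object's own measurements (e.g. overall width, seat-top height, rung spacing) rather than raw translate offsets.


A straight staircase of 5 solid steps. Each step is 1154 mm wide (x), 278 mm deep (y, the going) and 175 mm tall (the rise). The first step rests on the floor; each subsequent step sits one going further in +y and one rise higher in +z, directly behind and above the previous step with no overlap.


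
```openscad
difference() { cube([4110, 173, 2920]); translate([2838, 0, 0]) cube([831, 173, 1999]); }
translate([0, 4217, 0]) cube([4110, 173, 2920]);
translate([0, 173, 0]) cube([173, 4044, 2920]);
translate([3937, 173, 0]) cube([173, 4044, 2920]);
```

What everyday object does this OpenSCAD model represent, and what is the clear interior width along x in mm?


A single room. The interior width is 3764 mm.

Four walls enclosing a rectangle with a door in the front wall — a room. Outside width 4110 minus two 173 mm walls gives 3764 mm.


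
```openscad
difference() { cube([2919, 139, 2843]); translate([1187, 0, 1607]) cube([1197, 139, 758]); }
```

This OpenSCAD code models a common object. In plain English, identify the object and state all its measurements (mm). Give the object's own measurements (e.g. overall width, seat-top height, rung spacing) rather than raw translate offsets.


A wall 2919 mm long (x), 139 mm thick (y), 2843 mm tall, with a rectangular window opening cut through it. The opening is 1197 mm wide and 758 mm tall; its sill is at z = 1607 mm and its near (−x) edge is 1187 mm from the wall's −x end. The opening passes through the full wall thickness.


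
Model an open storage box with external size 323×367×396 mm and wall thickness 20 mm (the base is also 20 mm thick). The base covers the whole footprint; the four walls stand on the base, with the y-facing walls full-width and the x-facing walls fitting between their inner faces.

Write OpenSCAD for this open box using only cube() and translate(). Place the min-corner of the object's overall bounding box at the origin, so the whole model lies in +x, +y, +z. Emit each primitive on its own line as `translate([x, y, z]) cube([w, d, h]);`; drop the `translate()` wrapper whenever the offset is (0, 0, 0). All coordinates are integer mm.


cube([323, 367, 20]);
translate([0, 0, 20]) cube([323, 20, 376]);
translate([0, 347, 20]) cube([323, 20, 376]);
translate([0, 20, 20]) cube([20, 327, 376]);
translate([303, 20, 20]) cube([20, 327, 376]);


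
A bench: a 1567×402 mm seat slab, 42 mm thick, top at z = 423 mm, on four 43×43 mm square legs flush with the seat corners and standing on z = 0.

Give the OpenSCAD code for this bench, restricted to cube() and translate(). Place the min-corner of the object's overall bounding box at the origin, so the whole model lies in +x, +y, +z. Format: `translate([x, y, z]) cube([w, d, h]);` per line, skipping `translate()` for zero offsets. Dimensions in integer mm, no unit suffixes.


// leg_h = 423 − 42 = 381
translate([0, 0, 381]) cube([1567, 402, 42]);
cube([43, 43, 381]);
translate([0, 359, 0]) cube([43, 43, 381]);
translate([1524, 0, 0]) cube([43, 43, 381]);
translate([1524, 359, 0]) cube([43, 43, 381]);


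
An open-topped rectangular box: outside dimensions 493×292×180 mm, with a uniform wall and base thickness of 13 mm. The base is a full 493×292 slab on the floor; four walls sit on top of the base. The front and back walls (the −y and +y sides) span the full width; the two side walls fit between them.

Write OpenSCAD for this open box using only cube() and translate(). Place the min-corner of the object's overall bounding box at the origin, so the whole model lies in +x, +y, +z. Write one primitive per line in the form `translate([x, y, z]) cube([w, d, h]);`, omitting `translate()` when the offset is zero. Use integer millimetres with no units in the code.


cube([493, 292, 13]);
translate([0, 0, 13]) cube([493, 13, 167]);
translate([0, 279, 13]) cube([493, 13, 167]);
translate([0, 13, 13]) cube([13, 266, 167]);
translate([480, 13, 13]) cube([13, 266, 167]);


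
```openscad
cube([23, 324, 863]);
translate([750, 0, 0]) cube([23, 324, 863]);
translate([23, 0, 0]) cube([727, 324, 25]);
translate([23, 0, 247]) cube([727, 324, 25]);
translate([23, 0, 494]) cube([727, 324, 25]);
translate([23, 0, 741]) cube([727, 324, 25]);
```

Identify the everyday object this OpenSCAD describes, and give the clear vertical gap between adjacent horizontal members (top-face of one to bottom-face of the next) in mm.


A bookshelf. The clear shelf gap is 222 mm.

Two tall side panels with 4 horizontal boards between them — a bookshelf. The first two shelf undersides are at z = 0 and z = 247; with shelf thickness 25, the clear gap is 247 − 0 − 25 = 222 mm.


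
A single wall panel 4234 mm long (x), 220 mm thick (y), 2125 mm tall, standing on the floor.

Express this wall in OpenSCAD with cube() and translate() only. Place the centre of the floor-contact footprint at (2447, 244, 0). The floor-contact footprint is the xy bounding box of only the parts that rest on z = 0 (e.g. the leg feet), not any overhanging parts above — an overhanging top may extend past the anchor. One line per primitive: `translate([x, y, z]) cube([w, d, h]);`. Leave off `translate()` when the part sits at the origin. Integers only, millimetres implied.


translate([330, 134, 0]) cube([4234, 220, 2125]);


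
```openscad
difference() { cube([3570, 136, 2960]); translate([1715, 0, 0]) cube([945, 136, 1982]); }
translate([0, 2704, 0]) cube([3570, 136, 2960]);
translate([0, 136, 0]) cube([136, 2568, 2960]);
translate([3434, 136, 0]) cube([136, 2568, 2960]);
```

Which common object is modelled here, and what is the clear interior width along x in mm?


A single room. The interior width is 3298 mm.

Four walls enclosing a rectangle with a door in the front wall — a room. Outside width 3570 minus two 136 mm walls gives 3298 mm.
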